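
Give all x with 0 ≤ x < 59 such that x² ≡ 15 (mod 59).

Since 59 ≡ 3 (mod 4), a square root of 15 is 15^((59+1)/4) = 15^15 mod 59.
Repeated squaring: 15^2≡48, 15^4≡3, 15^8≡9 (mod 59).
15^15 = 15^(8+4+2+1) ≡ 29 (mod 59).
Check: 29² = 841 ≡ 15 (mod 59). The two roots are 29 and 30.

29, 30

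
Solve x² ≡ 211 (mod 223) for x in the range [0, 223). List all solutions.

Since 223 ≡ 3 (mod 4), a square root of 211 is 211^((223+1)/4) = 211^56 mod 223.
Repeated squaring: 211^2≡144, 211^4≡220, 211^8≡9, 211^16≡81, 211^32≡94 (mod 223).
211^56 = 211^(32+16+8) ≡ 65 (mod 223).
Check: 65² = 4225 ≡ 211 (mod 223). The two roots are 65 and 158.

65, 158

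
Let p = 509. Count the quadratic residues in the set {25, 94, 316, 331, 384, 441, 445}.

(25/509) = +1 → QR.
(94/509) = +1 → QR.
(316/509) = -1 → non-residue.
(331/509) = -1 → non-residue.
(384/509) = +1 → QR.
(441/509) = +1 → QR.
(445/509) = +1 → QR.
Total quadratic residues among the 7: 5.

5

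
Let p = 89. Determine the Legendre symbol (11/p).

1

Reciprocity: 11 ≡ 3 and 89 ≡ 1 (mod 4), so (11/89) = +(89/11).
Reduce top mod 11: now compute (1/11).
Reached (1/11) = 1. Collecting the sign flips along the way, the symbol is +1.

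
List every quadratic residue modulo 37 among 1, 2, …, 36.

Square k = 1,…,18 (k and 37−k give the same square):
1²=1, 2²=4, 3²=9, 4²=16, 5²=25, 6²=36, 7²≡12, 8²≡27, 9²≡7, 10²≡26, 11²≡10, 12²≡33, 13²≡21, 14²≡11, 15²≡3, 16²≡34, 17²≡30, 18²≡28 (mod 37).
So the quadratic residues mod 37 are {1, 3, 4, 7, 9, 10, 11, 12, 16, 21, 25, 26, 27, 28, 30, 33, 34, 36}.

1, 3, 4, 7, 9, 10, 11, 12, 16, 21, 25, 26, 27, 28, 30, 33, 34, 36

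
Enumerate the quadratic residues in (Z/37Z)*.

1,3,4,7,9,10,11,12,16,21,25,26,27,28,30,33,34,36

Square k = 1,…,18 (k and 37−k give the same square):
1²=1, 2²=4, 3²=9, 4²=16, 5²=25, 6²=36, 7²≡12, 8²≡27, 9²≡7, 10²≡26, 11²≡10, 12²≡33, 13²≡21, 14²≡11, 15²≡3, 16²≡34, 17²≡30, 18²≡28 (mod 37).
So the quadratic residues mod 37 are {1, 3, 4, 7, 9, 10, 11, 12, 16, 21, 25, 26, 27, 28, 30, 33, 34, 36}.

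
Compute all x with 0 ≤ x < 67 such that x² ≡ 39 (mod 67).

Since 67 ≡ 3 (mod 4), a square root of 39 is 39^((67+1)/4) = 39^17 mod 67.
Repeated squaring: 39^2≡47, 39^4≡65, 39^8≡4, 39^16≡16 (mod 67).
39^17 = 39^(16+1) ≡ 21 (mod 67).
Check: 21² = 441 ≡ 39 (mod 67). The two roots are 21 and 46.

21, 46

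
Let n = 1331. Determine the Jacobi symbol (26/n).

Pull out 2: since 1331 ≡ 3 (mod 8), (2/1331) = -1.
Reciprocity: 13 ≡ 1 and 1331 ≡ 3 (mod 4), so (13/1331) = +(1331/13).
Reduce top mod 13: now compute (5/13).
Reciprocity: 5 ≡ 1 and 13 ≡ 1 (mod 4), so (5/13) = +(13/5).
Reduce top mod 5: now compute (3/5).
Reciprocity: 3 ≡ 3 and 5 ≡ 1 (mod 4), so (3/5) = +(5/3).
Reduce top mod 3: now compute (2/3).
Pull out 2: since 3 ≡ 3 (mod 8), (2/3) = -1.
Reached (1/3) = 1. Collecting the sign flips along the way, the symbol is +1.

1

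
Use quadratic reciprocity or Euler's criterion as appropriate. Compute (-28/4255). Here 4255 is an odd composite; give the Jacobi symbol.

First reduce: -28 ≡ 4227 (mod 4255).
Reciprocity: 4227 ≡ 3 and 4255 ≡ 3 (mod 4), so (4227/4255) = −(4255/4227).
Reduce top mod 4227: now compute (28/4227).
Pull out 2^2: since 4227 ≡ 3 (mod 8), (2/4227) = -1, so (2/4227)^2 = +1.
Reciprocity: 7 ≡ 3 and 4227 ≡ 3 (mod 4), so (7/4227) = −(4227/7).
Reduce top mod 7: now compute (6/7).
Pull out 2: since 7 ≡ 7 (mod 8), (2/7) = +1.
Reciprocity: 3 ≡ 3 and 7 ≡ 3 (mod 4), so (3/7) = −(7/3).
Reduce top mod 3: now compute (1/3).
Reached (1/3) = 1. Collecting the sign flips along the way, the symbol is -1.

-1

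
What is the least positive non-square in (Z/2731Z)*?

(2/2731) = −1, so 2 is the smallest positive non-residue mod 2731.

2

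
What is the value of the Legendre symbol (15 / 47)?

-1

Reciprocity: 15 ≡ 3 and 47 ≡ 3 (mod 4), so (15/47) = −(47/15).
Reduce top mod 15: now compute (2/15).
Pull out 2: since 15 ≡ 7 (mod 8), (2/15) = +1.
Reached (1/15) = 1. Collecting the sign flips along the way, the symbol is -1.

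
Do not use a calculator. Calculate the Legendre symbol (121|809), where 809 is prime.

1

Reciprocity: 121 ≡ 1 and 809 ≡ 1 (mod 4), so (121/809) = +(809/121).
Reduce top mod 121: now compute (83/121).
Reciprocity: 83 ≡ 3 and 121 ≡ 1 (mod 4), so (83/121) = +(121/83).
Reduce top mod 83: now compute (38/83).
Pull out 2: since 83 ≡ 3 (mod 8), (2/83) = -1.
Reciprocity: 19 ≡ 3 and 83 ≡ 3 (mod 4), so (19/83) = −(83/19).
Reduce top mod 19: now compute (7/19).
Reciprocity: 7 ≡ 3 and 19 ≡ 3 (mod 4), so (7/19) = −(19/7).
Reduce top mod 7: now compute (5/7).
Reciprocity: 5 ≡ 1 and 7 ≡ 3 (mod 4), so (5/7) = +(7/5).
Reduce top mod 5: now compute (2/5).
Pull out 2: since 5 ≡ 5 (mod 8), (2/5) = -1.
Reached (1/5) = 1. Collecting the sign flips along the way, the symbol is +1.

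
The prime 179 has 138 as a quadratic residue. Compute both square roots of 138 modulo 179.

73, 106

Since 179 ≡ 3 (mod 4), a square root of 138 is 138^((179+1)/4) = 138^45 mod 179.
Repeated squaring: 138^2≡70, 138^4≡67, 138^8≡14, 138^16≡17, 138^32≡110 (mod 179).
138^45 = 138^(32+8+4+1) ≡ 106 (mod 179).
Check: 106² = 11236 ≡ 138 (mod 179). The two roots are 73 and 106.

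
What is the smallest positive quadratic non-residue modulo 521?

(2/521) = +1, so 2 is a residue.
(3/521) = −1, so 3 is the smallest positive non-residue mod 521.

3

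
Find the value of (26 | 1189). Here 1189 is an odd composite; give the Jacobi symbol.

1

Pull out 2: since 1189 ≡ 5 (mod 8), (2/1189) = -1.
Reciprocity: 13 ≡ 1 and 1189 ≡ 1 (mod 4), so (13/1189) = +(1189/13).
Reduce top mod 13: now compute (6/13).
Pull out 2: since 13 ≡ 5 (mod 8), (2/13) = -1.
Reciprocity: 3 ≡ 3 and 13 ≡ 1 (mod 4), so (3/13) = +(13/3).
Reduce top mod 3: now compute (1/3).
Reached (1/3) = 1. Collecting the sign flips along the way, the symbol is +1.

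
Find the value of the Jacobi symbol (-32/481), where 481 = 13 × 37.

First reduce: -32 ≡ 449 (mod 481).
Reciprocity: 449 ≡ 1 and 481 ≡ 1 (mod 4), so (449/481) = +(481/449).
Reduce top mod 449: now compute (32/449).
Pull out 2^5: since 449 ≡ 1 (mod 8), (2/449) = +1, so (2/449)^5 = +1.
Reached (1/449) = 1. Collecting the sign flips along the way, the symbol is +1.

1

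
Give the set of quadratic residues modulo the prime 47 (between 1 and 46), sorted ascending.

1, 2, 3, 4, 6, 7, 8, 9, 12, 14, 16, 17, 18, 21, 24, 25, 27, 28, 32, 34, 36, 37, 42

Square k = 1,…,23 (k and 47−k give the same square):
1²=1, 2²=4, 3²=9, 4²=16, 5²=25, 6²=36, 7²≡2, 8²≡17, 9²≡34, 10²≡6, 11²≡27, 12²≡3, 13²≡28, 14²≡8, 15²≡37, 16²≡21, 17²≡7, 18²≡42, 19²≡32, 20²≡24, 21²≡18, 22²≡14, 23²≡12 (mod 47).
So the quadratic residues mod 47 are {1, 2, 3, 4, 6, 7, 8, 9, 12, 14, 16, 17, 18, 21, 24, 25, 27, 28, 32, 34, 36, 37, 42}.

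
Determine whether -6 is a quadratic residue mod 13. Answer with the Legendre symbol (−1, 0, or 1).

First reduce: -6 ≡ 7 (mod 13).
Reciprocity: 7 ≡ 3 and 13 ≡ 1 (mod 4), so (7/13) = +(13/7).
Reduce top mod 7: now compute (6/7).
Pull out 2: since 7 ≡ 7 (mod 8), (2/7) = +1.
Reciprocity: 3 ≡ 3 and 7 ≡ 3 (mod 4), so (3/7) = −(7/3).
Reduce top mod 3: now compute (1/3).
Reached (1/3) = 1. Collecting the sign flips along the way, the symbol is -1.

-1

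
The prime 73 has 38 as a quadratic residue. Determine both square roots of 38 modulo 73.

73 ≡ 1 (mod 4), so we find a root by search.
Trying successive values, 29² = 841 ≡ 38 (mod 73). The other root is 73 − 29 = 44.

29, 44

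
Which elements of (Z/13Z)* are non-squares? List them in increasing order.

2 5 6 7 8 11

Square k = 1,…,6 (k and 13−k give the same square):
1²=1, 2²=4, 3²=9, 4²≡3, 5²≡12, 6²≡10 (mod 13).
The residues are {1, 3, 4, 9, 10, 12}; the non-residues are the remaining 6 nonzero classes.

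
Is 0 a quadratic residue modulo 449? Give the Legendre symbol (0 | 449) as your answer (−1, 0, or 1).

Top reduces to 0: gcd > 1, so the symbol is 0.

0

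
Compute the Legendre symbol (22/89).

Euler's criterion: (22/89) ≡ 22^44 (mod 89).
22^2 ≡ 39 (mod 89)
22^4 ≡ 8 (mod 89)
22^8 ≡ 64 (mod 89)
22^16 ≡ 2 (mod 89)
22^32 ≡ 4 (mod 89)
22^44 = 22^(32+8+4) ≡ 1 (mod 89).
Result is 1, so (22/89) = 1.

1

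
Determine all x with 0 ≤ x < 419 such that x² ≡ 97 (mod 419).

118, 301

Since 419 ≡ 3 (mod 4), a square root of 97 is 97^((419+1)/4) = 97^105 mod 419.
Repeated squaring: 97^2≡191, 97^4≡28, 97^8≡365, 97^16≡402, 97^32≡289, 97^64≡140 (mod 419).
97^105 = 97^(64+32+8+1) ≡ 301 (mod 419).
Check: 301² = 90601 ≡ 97 (mod 419). The two roots are 118 and 301.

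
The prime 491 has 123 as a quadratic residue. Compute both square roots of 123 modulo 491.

Since 491 ≡ 3 (mod 4), a square root of 123 is 123^((491+1)/4) = 123^123 mod 491.
Repeated squaring: 123^2≡399, 123^4≡117, 123^8≡432, 123^16≡44, 123^32≡463, 123^64≡293 (mod 491).
123^123 = 123^(64+32+16+8+2+1) ≡ 245 (mod 491).
Check: 245² = 60025 ≡ 123 (mod 491). The two roots are 245 and 246.

245, 246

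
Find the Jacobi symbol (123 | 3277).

Reciprocity: 123 ≡ 3 and 3277 ≡ 1 (mod 4), so (123/3277) = +(3277/123).
Reduce top mod 123: now compute (79/123).
Reciprocity: 79 ≡ 3 and 123 ≡ 3 (mod 4), so (79/123) = −(123/79).
Reduce top mod 79: now compute (44/79).
Pull out 2^2: since 79 ≡ 7 (mod 8), (2/79) = +1, so (2/79)^2 = +1.
Reciprocity: 11 ≡ 3 and 79 ≡ 3 (mod 4), so (11/79) = −(79/11).
Reduce top mod 11: now compute (2/11).
Pull out 2: since 11 ≡ 3 (mod 8), (2/11) = -1.
Reached (1/11) = 1. Collecting the sign flips along the way, the symbol is -1.

-1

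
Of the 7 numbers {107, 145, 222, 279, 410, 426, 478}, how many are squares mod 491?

(107/491) = +1 → QR.
(145/491) = -1 → non-residue.
(222/491) = -1 → non-residue.
(279/491) = +1 → QR.
(410/491) = -1 → non-residue.
(426/491) = -1 → non-residue.
(478/491) = -1 → non-residue.
Total quadratic residues among the 7: 2.

2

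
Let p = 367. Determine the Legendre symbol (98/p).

1

Pull out 2: since 367 ≡ 7 (mod 8), (2/367) = +1.
Reciprocity: 49 ≡ 1 and 367 ≡ 3 (mod 4), so (49/367) = +(367/49).
Reduce top mod 49: now compute (24/49).
Pull out 2^3: since 49 ≡ 1 (mod 8), (2/49) = +1, so (2/49)^3 = +1.
Reciprocity: 3 ≡ 3 and 49 ≡ 1 (mod 4), so (3/49) = +(49/3).
Reduce top mod 3: now compute (1/3).
Reached (1/3) = 1. Collecting the sign flips along the way, the symbol is +1.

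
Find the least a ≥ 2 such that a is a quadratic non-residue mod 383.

5

(2/383) = +1, so 2 is a residue.
(3/383) = +1, so 3 is a residue.
(4/383) = +1, so 4 is a residue.
(5/383) = −1, so 5 is the smallest positive non-residue mod 383.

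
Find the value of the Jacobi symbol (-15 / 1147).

-1

First reduce: -15 ≡ 1132 (mod 1147).
Pull out 2^2: since 1147 ≡ 3 (mod 8), (2/1147) = -1, so (2/1147)^2 = +1.
Reciprocity: 283 ≡ 3 and 1147 ≡ 3 (mod 4), so (283/1147) = −(1147/283).
Reduce top mod 283: now compute (15/283).
Reciprocity: 15 ≡ 3 and 283 ≡ 3 (mod 4), so (15/283) = −(283/15).
Reduce top mod 15: now compute (13/15).
Reciprocity: 13 ≡ 1 and 15 ≡ 3 (mod 4), so (13/15) = +(15/13).
Reduce top mod 13: now compute (2/13).
Pull out 2: since 13 ≡ 5 (mod 8), (2/13) = -1.
Reached (1/13) = 1. Collecting the sign flips along the way, the symbol is -1.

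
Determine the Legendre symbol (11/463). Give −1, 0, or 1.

-1

Reciprocity: 11 ≡ 3 and 463 ≡ 3 (mod 4), so (11/463) = −(463/11).
Reduce top mod 11: now compute (1/11).
Reached (1/11) = 1. Collecting the sign flips along the way, the symbol is -1.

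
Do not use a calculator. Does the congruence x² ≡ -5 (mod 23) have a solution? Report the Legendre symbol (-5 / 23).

Euler's criterion: (-5/23) ≡ 18^11 (mod 23).
18^2 ≡ 2 (mod 23)
18^4 ≡ 4 (mod 23)
18^8 ≡ 16 (mod 23)
18^11 = 18^(8+2+1) ≡ 1 (mod 23).
Result is 1, so (-5/23) = 1.

1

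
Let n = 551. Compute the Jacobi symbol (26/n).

-1

Pull out 2: since 551 ≡ 7 (mod 8), (2/551) = +1.
Reciprocity: 13 ≡ 1 and 551 ≡ 3 (mod 4), so (13/551) = +(551/13).
Reduce top mod 13: now compute (5/13).
Reciprocity: 5 ≡ 1 and 13 ≡ 1 (mod 4), so (5/13) = +(13/5).
Reduce top mod 5: now compute (3/5).
Reciprocity: 3 ≡ 3 and 5 ≡ 1 (mod 4), so (3/5) = +(5/3).
Reduce top mod 3: now compute (2/3).
Pull out 2: since 3 ≡ 3 (mod 8), (2/3) = -1.
Reached (1/3) = 1. Collecting the sign flips along the way, the symbol is -1.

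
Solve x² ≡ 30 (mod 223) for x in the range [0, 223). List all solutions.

91, 132

Since 223 ≡ 3 (mod 4), a square root of 30 is 30^((223+1)/4) = 30^56 mod 223.
Repeated squaring: 30^2≡8, 30^4≡64, 30^8≡82, 30^16≡34, 30^32≡41 (mod 223).
30^56 = 30^(32+16+8) ≡ 132 (mod 223).
Check: 132² = 17424 ≡ 30 (mod 223). The two roots are 91 and 132.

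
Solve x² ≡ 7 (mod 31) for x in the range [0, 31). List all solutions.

10, 21

Since 31 ≡ 3 (mod 4), a square root of 7 is 7^((31+1)/4) = 7^8 mod 31.
Repeated squaring: 7^2≡18, 7^4≡14, 7^8≡10 (mod 31).
7^8 = 7^(8) ≡ 10 (mod 31).
Check: 10² = 100 ≡ 7 (mod 31). The two roots are 10 and 21.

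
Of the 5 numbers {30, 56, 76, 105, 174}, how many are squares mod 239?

2

(30/239) = +1 → QR.
(56/239) = -1 → non-residue.
(76/239) = -1 → non-residue.
(105/239) = -1 → non-residue.
(174/239) = +1 → QR.
Total quadratic residues among the 5: 2.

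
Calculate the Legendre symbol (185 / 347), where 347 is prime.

1

Euler's criterion: (185/347) ≡ 185^173 (mod 347).
185^2 ≡ 219 (mod 347)
185^4 ≡ 75 (mod 347)
185^8 ≡ 73 (mod 347)
185^16 ≡ 124 (mod 347)
185^32 ≡ 108 (mod 347)
185^64 ≡ 213 (mod 347)
185^128 ≡ 259 (mod 347)
185^173 = 185^(128+32+8+4+1) ≡ 1 (mod 347).
Result is 1, so (185/347) = 1.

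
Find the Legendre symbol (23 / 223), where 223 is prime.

Euler's criterion: (23/223) ≡ 23^111 (mod 223).
23^2 ≡ 83 (mod 223)
23^4 ≡ 199 (mod 223)
23^8 ≡ 130 (mod 223)
23^16 ≡ 175 (mod 223)
23^32 ≡ 74 (mod 223)
23^64 ≡ 124 (mod 223)
23^111 = 23^(64+32+8+4+2+1) ≡ 222 (mod 223).
Result is 222 ≡ −1, so (23/223) = −1.

-1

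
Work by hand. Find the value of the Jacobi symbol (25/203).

Reciprocity: 25 ≡ 1 and 203 ≡ 3 (mod 4), so (25/203) = +(203/25).
Reduce top mod 25: now compute (3/25).
Reciprocity: 3 ≡ 3 and 25 ≡ 1 (mod 4), so (3/25) = +(25/3).
Reduce top mod 3: now compute (1/3).
Reached (1/3) = 1. Collecting the sign flips along the way, the symbol is +1.

1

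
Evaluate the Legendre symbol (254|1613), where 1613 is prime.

1

Pull out 2: since 1613 ≡ 5 (mod 8), (2/1613) = -1.
Reciprocity: 127 ≡ 3 and 1613 ≡ 1 (mod 4), so (127/1613) = +(1613/127).
Reduce top mod 127: now compute (89/127).
Reciprocity: 89 ≡ 1 and 127 ≡ 3 (mod 4), so (89/127) = +(127/89).
Reduce top mod 89: now compute (38/89).
Pull out 2: since 89 ≡ 1 (mod 8), (2/89) = +1.
Reciprocity: 19 ≡ 3 and 89 ≡ 1 (mod 4), so (19/89) = +(89/19).
Reduce top mod 19: now compute (13/19).
Reciprocity: 13 ≡ 1 and 19 ≡ 3 (mod 4), so (13/19) = +(19/13).
Reduce top mod 13: now compute (6/13).
Pull out 2: since 13 ≡ 5 (mod 8), (2/13) = -1.
Reciprocity: 3 ≡ 3 and 13 ≡ 1 (mod 4), so (3/13) = +(13/3).
Reduce top mod 3: now compute (1/3).
Reached (1/3) = 1. Collecting the sign flips along the way, the symbol is +1.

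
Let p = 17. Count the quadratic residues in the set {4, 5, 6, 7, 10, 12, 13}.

(4/17) = +1 → QR.
(5/17) = -1 → non-residue.
(6/17) = -1 → non-residue.
(7/17) = -1 → non-residue.
(10/17) = -1 → non-residue.
(12/17) = -1 → non-residue.
(13/17) = +1 → QR.
Total quadratic residues among the 7: 2.

2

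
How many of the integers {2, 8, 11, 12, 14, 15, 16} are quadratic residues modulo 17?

4

(2/17) = +1 → QR.
(8/17) = +1 → QR.
(11/17) = -1 → non-residue.
(12/17) = -1 → non-residue.
(14/17) = -1 → non-residue.
(15/17) = +1 → QR.
(16/17) = +1 → QR.
Total quadratic residues among the 7: 4.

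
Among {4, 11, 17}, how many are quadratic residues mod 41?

(4/41) = +1 → QR.
(11/41) = -1 → non-residue.
(17/41) = -1 → non-residue.
Total quadratic residues among the 3: 1.

1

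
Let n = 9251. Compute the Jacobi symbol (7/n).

-1

Reciprocity: 7 ≡ 3 and 9251 ≡ 3 (mod 4), so (7/9251) = −(9251/7).
Reduce top mod 7: now compute (4/7).
Pull out 2^2: since 7 ≡ 7 (mod 8), (2/7) = +1, so (2/7)^2 = +1.
Reached (1/7) = 1. Collecting the sign flips along the way, the symbol is -1.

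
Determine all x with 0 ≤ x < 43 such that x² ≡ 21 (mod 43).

8, 35

Since 43 ≡ 3 (mod 4), a square root of 21 is 21^((43+1)/4) = 21^11 mod 43.
Repeated squaring: 21^2≡11, 21^4≡35, 21^8≡21 (mod 43).
21^11 = 21^(8+2+1) ≡ 35 (mod 43).
Check: 35² = 1225 ≡ 21 (mod 43). The two roots are 8 and 35.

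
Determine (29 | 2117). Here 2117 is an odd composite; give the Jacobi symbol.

0

Reciprocity: 29 ≡ 1 and 2117 ≡ 1 (mod 4), so (29/2117) = +(2117/29).
Reduce top mod 29: now compute (0/29).
Top reduces to 0: gcd > 1, so the symbol is 0.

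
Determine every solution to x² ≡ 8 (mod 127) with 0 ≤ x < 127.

32, 95

Since 127 ≡ 3 (mod 4), a square root of 8 is 8^((127+1)/4) = 8^32 mod 127.
Repeated squaring: 8^2≡64, 8^4≡32, 8^8≡8, 8^16≡64, 8^32≡32 (mod 127).
8^32 = 8^(32) ≡ 32 (mod 127).
Check: 32² = 1024 ≡ 8 (mod 127). The two roots are 32 and 95.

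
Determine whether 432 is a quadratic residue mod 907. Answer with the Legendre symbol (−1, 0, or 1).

Pull out 2^4: since 907 ≡ 3 (mod 8), (2/907) = -1, so (2/907)^4 = +1.
Reciprocity: 27 ≡ 3 and 907 ≡ 3 (mod 4), so (27/907) = −(907/27).
Reduce top mod 27: now compute (16/27).
Pull out 2^4: since 27 ≡ 3 (mod 8), (2/27) = -1, so (2/27)^4 = +1.
Reached (1/27) = 1. Collecting the sign flips along the way, the symbol is -1.

-1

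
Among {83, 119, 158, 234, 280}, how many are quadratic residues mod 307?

4

(83/307) = +1 → QR.
(119/307) = +1 → QR.
(158/307) = -1 → non-residue.
(234/307) = +1 → QR.
(280/307) = +1 → QR.
Total quadratic residues among the 5: 4.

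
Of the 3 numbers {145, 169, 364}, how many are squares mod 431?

3

(145/431) = +1 → QR.
(169/431) = +1 → QR.
(364/431) = +1 → QR.
Total quadratic residues among the 3: 3.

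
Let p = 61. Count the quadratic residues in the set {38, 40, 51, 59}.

(38/61) = -1 → non-residue.
(40/61) = -1 → non-residue.
(51/61) = -1 → non-residue.
(59/61) = -1 → non-residue.
Total quadratic residues among the 4: 0.

0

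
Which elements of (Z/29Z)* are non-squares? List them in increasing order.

2 3 8 10 11 12 14 15 17 18 19 21 26 27

Square k = 1,…,14 (k and 29−k give the same square):
1²=1, 2²=4, 3²=9, 4²=16, 5²=25, 6²≡7, 7²≡20, 8²≡6, 9²≡23, 10²≡13, 11²≡5, 12²≡28, 13²≡24, 14²≡22 (mod 29).
The residues are {1, 4, 5, 6, 7, 9, 13, 16, 20, 22, 23, 24, 25, 28}; the non-residues are the remaining 14 nonzero classes.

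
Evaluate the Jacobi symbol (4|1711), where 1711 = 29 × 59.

1

Pull out 2^2: since 1711 ≡ 7 (mod 8), (2/1711) = +1, so (2/1711)^2 = +1.
Reached (1/1711) = 1. Collecting the sign flips along the way, the symbol is +1.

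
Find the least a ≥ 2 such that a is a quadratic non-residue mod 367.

3

(2/367) = +1, so 2 is a residue.
(3/367) = −1, so 3 is the smallest positive non-residue mod 367.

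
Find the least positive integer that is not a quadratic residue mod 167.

5

(2/167) = +1, so 2 is a residue.
(3/167) = +1, so 3 is a residue.
(4/167) = +1, so 4 is a residue.
(5/167) = −1, so 5 is the smallest positive non-residue mod 167.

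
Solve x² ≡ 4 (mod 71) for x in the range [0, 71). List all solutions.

2, 69

Since 71 ≡ 3 (mod 4), a square root of 4 is 4^((71+1)/4) = 4^18 mod 71.
Repeated squaring: 4^2≡16, 4^4≡43, 4^8≡3, 4^16≡9 (mod 71).
4^18 = 4^(16+2) ≡ 2 (mod 71).
Check: 2² = 4 ≡ 4 (mod 71). The two roots are 2 and 69.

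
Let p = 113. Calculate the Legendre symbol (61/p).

Reciprocity: 61 ≡ 1 and 113 ≡ 1 (mod 4), so (61/113) = +(113/61).
Reduce top mod 61: now compute (52/61).
Pull out 2^2: since 61 ≡ 5 (mod 8), (2/61) = -1, so (2/61)^2 = +1.
Reciprocity: 13 ≡ 1 and 61 ≡ 1 (mod 4), so (13/61) = +(61/13).
Reduce top mod 13: now compute (9/13).
Reciprocity: 9 ≡ 1 and 13 ≡ 1 (mod 4), so (9/13) = +(13/9).
Reduce top mod 9: now compute (4/9).
Pull out 2^2: since 9 ≡ 1 (mod 8), (2/9) = +1, so (2/9)^2 = +1.
Reached (1/9) = 1. Collecting the sign flips along the way, the symbol is +1.

1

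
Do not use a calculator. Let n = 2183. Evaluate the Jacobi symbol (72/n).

1

Pull out 2^3: since 2183 ≡ 7 (mod 8), (2/2183) = +1, so (2/2183)^3 = +1.
Reciprocity: 9 ≡ 1 and 2183 ≡ 3 (mod 4), so (9/2183) = +(2183/9).
Reduce top mod 9: now compute (5/9).
Reciprocity: 5 ≡ 1 and 9 ≡ 1 (mod 4), so (5/9) = +(9/5).
Reduce top mod 5: now compute (4/5).
Pull out 2^2: since 5 ≡ 5 (mod 8), (2/5) = -1, so (2/5)^2 = +1.
Reached (1/5) = 1. Collecting the sign flips along the way, the symbol is +1.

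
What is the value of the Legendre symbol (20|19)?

1

First reduce: 20 ≡ 1 (mod 19).
Reached (1/19) = 1. Collecting the sign flips along the way, the symbol is +1.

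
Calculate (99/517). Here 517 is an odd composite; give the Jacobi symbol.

0

Reciprocity: 99 ≡ 3 and 517 ≡ 1 (mod 4), so (99/517) = +(517/99).
Reduce top mod 99: now compute (22/99).
Pull out 2: since 99 ≡ 3 (mod 8), (2/99) = -1.
Reciprocity: 11 ≡ 3 and 99 ≡ 3 (mod 4), so (11/99) = −(99/11).
Reduce top mod 11: now compute (0/11).
Top reduces to 0: gcd > 1, so the symbol is 0.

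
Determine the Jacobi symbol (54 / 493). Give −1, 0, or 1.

-1

Pull out 2: since 493 ≡ 5 (mod 8), (2/493) = -1.
Reciprocity: 27 ≡ 3 and 493 ≡ 1 (mod 4), so (27/493) = +(493/27).
Reduce top mod 27: now compute (7/27).
Reciprocity: 7 ≡ 3 and 27 ≡ 3 (mod 4), so (7/27) = −(27/7).
Reduce top mod 7: now compute (6/7).
Pull out 2: since 7 ≡ 7 (mod 8), (2/7) = +1.
Reciprocity: 3 ≡ 3 and 7 ≡ 3 (mod 4), so (3/7) = −(7/3).
Reduce top mod 3: now compute (1/3).
Reached (1/3) = 1. Collecting the sign flips along the way, the symbol is -1.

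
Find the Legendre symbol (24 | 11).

-1

First reduce: 24 ≡ 2 (mod 11).
Pull out 2: since 11 ≡ 3 (mod 8), (2/11) = -1.
Reached (1/11) = 1. Collecting the sign flips along the way, the symbol is -1.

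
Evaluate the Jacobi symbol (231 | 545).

Reciprocity: 231 ≡ 3 and 545 ≡ 1 (mod 4), so (231/545) = +(545/231).
Reduce top mod 231: now compute (83/231).
Reciprocity: 83 ≡ 3 and 231 ≡ 3 (mod 4), so (83/231) = −(231/83).
Reduce top mod 83: now compute (65/83).
Reciprocity: 65 ≡ 1 and 83 ≡ 3 (mod 4), so (65/83) = +(83/65).
Reduce top mod 65: now compute (18/65).
Pull out 2: since 65 ≡ 1 (mod 8), (2/65) = +1.
Reciprocity: 9 ≡ 1 and 65 ≡ 1 (mod 4), so (9/65) = +(65/9).
Reduce top mod 9: now compute (2/9).
Pull out 2: since 9 ≡ 1 (mod 8), (2/9) = +1.
Reached (1/9) = 1. Collecting the sign flips along the way, the symbol is -1.

-1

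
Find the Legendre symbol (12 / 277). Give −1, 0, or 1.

Euler's criterion: (12/277) ≡ 12^138 (mod 277).
12^2 ≡ 144 (mod 277)
12^4 ≡ 238 (mod 277)
12^8 ≡ 136 (mod 277)
12^16 ≡ 214 (mod 277)
12^32 ≡ 91 (mod 277)
12^64 ≡ 248 (mod 277)
12^128 ≡ 10 (mod 277)
12^138 = 12^(128+8+2) ≡ 1 (mod 277).
Result is 1, so (12/277) = 1.

1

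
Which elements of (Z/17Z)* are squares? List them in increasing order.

Square k = 1,…,8 (k and 17−k give the same square):
1²=1, 2²=4, 3²=9, 4²=16, 5²≡8, 6²≡2, 7²≡15, 8²≡13 (mod 17).
So the quadratic residues mod 17 are {1, 2, 4, 8, 9, 13, 15, 16}.

1, 2, 4, 8, 9, 13, 15, 16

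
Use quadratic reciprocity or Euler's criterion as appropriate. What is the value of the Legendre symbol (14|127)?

Euler's criterion: (14/127) ≡ 14^63 (mod 127).
14^2 ≡ 69 (mod 127)
14^4 ≡ 62 (mod 127)
14^8 ≡ 34 (mod 127)
14^16 ≡ 13 (mod 127)
14^32 ≡ 42 (mod 127)
14^63 = 14^(32+16+8+4+2+1) ≡ 126 (mod 127).
Result is 126 ≡ −1, so (14/127) = −1.

-1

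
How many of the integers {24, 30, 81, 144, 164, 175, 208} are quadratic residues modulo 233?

5

(24/233) = -1 → non-residue.
(30/233) = +1 → QR.
(81/233) = +1 → QR.
(144/233) = +1 → QR.
(164/233) = -1 → non-residue.
(175/233) = +1 → QR.
(208/233) = +1 → QR.
Total quadratic residues among the 7: 5.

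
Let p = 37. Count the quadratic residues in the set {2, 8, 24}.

(2/37) = -1 → non-residue.
(8/37) = -1 → non-residue.
(24/37) = -1 → non-residue.
Total quadratic residues among the 3: 0.

0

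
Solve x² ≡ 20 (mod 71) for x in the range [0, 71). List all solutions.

Since 71 ≡ 3 (mod 4), a square root of 20 is 20^((71+1)/4) = 20^18 mod 71.
Repeated squaring: 20^2≡45, 20^4≡37, 20^8≡20, 20^16≡45 (mod 71).
20^18 = 20^(16+2) ≡ 37 (mod 71).
Check: 37² = 1369 ≡ 20 (mod 71). The two roots are 34 and 37.

34, 37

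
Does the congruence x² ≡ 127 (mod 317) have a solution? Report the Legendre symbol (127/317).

Reciprocity: 127 ≡ 3 and 317 ≡ 1 (mod 4), so (127/317) = +(317/127).
Reduce top mod 127: now compute (63/127).
Reciprocity: 63 ≡ 3 and 127 ≡ 3 (mod 4), so (63/127) = −(127/63).
Reduce top mod 63: now compute (1/63).
Reached (1/63) = 1. Collecting the sign flips along the way, the symbol is -1.

-1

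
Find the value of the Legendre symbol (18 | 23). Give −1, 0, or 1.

1

Euler's criterion: (18/23) ≡ 18^11 (mod 23).
18^2 ≡ 2 (mod 23)
18^4 ≡ 4 (mod 23)
18^8 ≡ 16 (mod 23)
18^11 = 18^(8+2+1) ≡ 1 (mod 23).
Result is 1, so (18/23) = 1.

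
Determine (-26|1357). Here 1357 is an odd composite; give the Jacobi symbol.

1

First reduce: -26 ≡ 1331 (mod 1357).
Reciprocity: 1331 ≡ 3 and 1357 ≡ 1 (mod 4), so (1331/1357) = +(1357/1331).
Reduce top mod 1331: now compute (26/1331).
Pull out 2: since 1331 ≡ 3 (mod 8), (2/1331) = -1.
Reciprocity: 13 ≡ 1 and 1331 ≡ 3 (mod 4), so (13/1331) = +(1331/13).
Reduce top mod 13: now compute (5/13).
Reciprocity: 5 ≡ 1 and 13 ≡ 1 (mod 4), so (5/13) = +(13/5).
Reduce top mod 5: now compute (3/5).
Reciprocity: 3 ≡ 3 and 5 ≡ 1 (mod 4), so (3/5) = +(5/3).
Reduce top mod 3: now compute (2/3).
Pull out 2: since 3 ≡ 3 (mod 8), (2/3) = -1.
Reached (1/3) = 1. Collecting the sign flips along the way, the symbol is +1.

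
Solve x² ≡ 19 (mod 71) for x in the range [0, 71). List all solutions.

Since 71 ≡ 3 (mod 4), a square root of 19 is 19^((71+1)/4) = 19^18 mod 71.
Repeated squaring: 19^2≡6, 19^4≡36, 19^8≡18, 19^16≡40 (mod 71).
19^18 = 19^(16+2) ≡ 27 (mod 71).
Check: 27² = 729 ≡ 19 (mod 71). The two roots are 27 and 44.

27, 44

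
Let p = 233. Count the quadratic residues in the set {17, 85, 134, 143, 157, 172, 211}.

2

(17/233) = -1 → non-residue.
(85/233) = +1 → QR.
(134/233) = -1 → non-residue.
(143/233) = -1 → non-residue.
(157/233) = +1 → QR.
(172/233) = -1 → non-residue.
(211/233) = -1 → non-residue.
Total quadratic residues among the 7: 2.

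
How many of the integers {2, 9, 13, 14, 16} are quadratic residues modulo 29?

3

(2/29) = -1 → non-residue.
(9/29) = +1 → QR.
(13/29) = +1 → QR.
(14/29) = -1 → non-residue.
(16/29) = +1 → QR.
Total quadratic residues among the 5: 3.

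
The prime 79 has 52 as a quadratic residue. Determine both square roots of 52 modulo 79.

17, 62

Since 79 ≡ 3 (mod 4), a square root of 52 is 52^((79+1)/4) = 52^20 mod 79.
Repeated squaring: 52^2≡18, 52^4≡8, 52^8≡64, 52^16≡67 (mod 79).
52^20 = 52^(16+4) ≡ 62 (mod 79).
Check: 62² = 3844 ≡ 52 (mod 79). The two roots are 17 and 62.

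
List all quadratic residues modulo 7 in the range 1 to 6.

1,2,4

Square k = 1,…,3 (k and 7−k give the same square):
1²=1, 2²=4, 3²≡2 (mod 7).
So the quadratic residues mod 7 are {1, 2, 4}.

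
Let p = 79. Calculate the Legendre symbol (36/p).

1

Euler's criterion: (36/79) ≡ 36^39 (mod 79).
36^2 ≡ 32 (mod 79)
36^4 ≡ 76 (mod 79)
36^8 ≡ 9 (mod 79)
36^16 ≡ 2 (mod 79)
36^32 ≡ 4 (mod 79)
36^39 = 36^(32+4+2+1) ≡ 1 (mod 79).
Result is 1, so (36/79) = 1.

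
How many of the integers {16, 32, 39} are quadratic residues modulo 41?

(16/41) = +1 → QR.
(32/41) = +1 → QR.
(39/41) = +1 → QR.
Total quadratic residues among the 3: 3.

3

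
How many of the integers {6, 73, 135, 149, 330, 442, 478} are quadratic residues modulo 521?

(6/521) = -1 → non-residue.
(73/521) = -1 → non-residue.
(135/521) = -1 → non-residue.
(149/521) = -1 → non-residue.
(330/521) = -1 → non-residue.
(442/521) = -1 → non-residue.
(478/521) = -1 → non-residue.
Total quadratic residues among the 7: 0.

0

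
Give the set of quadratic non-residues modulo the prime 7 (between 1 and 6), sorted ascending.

3, 5, 6

Square k = 1,…,3 (k and 7−k give the same square):
1²=1, 2²=4, 3²≡2 (mod 7).
The residues are {1, 2, 4}; the non-residues are the remaining 3 nonzero classes.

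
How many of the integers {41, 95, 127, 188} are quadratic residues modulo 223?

3

(41/223) = +1 → QR.
(95/223) = -1 → non-residue.
(127/223) = +1 → QR.
(188/223) = +1 → QR.
Total quadratic residues among the 4: 3.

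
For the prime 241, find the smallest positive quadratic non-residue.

(2/241) = +1, so 2 is a residue.
(3/241) = +1, so 3 is a residue.
(4/241) = +1, so 4 is a residue.
(5/241) = +1, so 5 is a residue.
(6/241) = +1, so 6 is a residue.
(7/241) = −1, so 7 is the smallest positive non-residue mod 241.

7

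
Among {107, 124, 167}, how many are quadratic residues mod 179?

2

(107/179) = +1 → QR.
(124/179) = +1 → QR.
(167/179) = -1 → non-residue.
Total quadratic residues among the 3: 2.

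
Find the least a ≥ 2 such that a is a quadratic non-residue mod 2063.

(2/2063) = +1, so 2 is a residue.
(3/2063) = +1, so 3 is a residue.
(4/2063) = +1, so 4 is a residue.
(5/2063) = −1, so 5 is the smallest positive non-residue mod 2063.

5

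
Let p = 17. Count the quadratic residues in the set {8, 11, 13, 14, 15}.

(8/17) = +1 → QR.
(11/17) = -1 → non-residue.
(13/17) = +1 → QR.
(14/17) = -1 → non-residue.
(15/17) = +1 → QR.
Total quadratic residues among the 5: 3.

3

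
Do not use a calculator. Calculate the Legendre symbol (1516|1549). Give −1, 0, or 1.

Pull out 2^2: since 1549 ≡ 5 (mod 8), (2/1549) = -1, so (2/1549)^2 = +1.
Reciprocity: 379 ≡ 3 and 1549 ≡ 1 (mod 4), so (379/1549) = +(1549/379).
Reduce top mod 379: now compute (33/379).
Reciprocity: 33 ≡ 1 and 379 ≡ 3 (mod 4), so (33/379) = +(379/33).
Reduce top mod 33: now compute (16/33).
Pull out 2^4: since 33 ≡ 1 (mod 8), (2/33) = +1, so (2/33)^4 = +1.
Reached (1/33) = 1. Collecting the sign flips along the way, the symbol is +1.

1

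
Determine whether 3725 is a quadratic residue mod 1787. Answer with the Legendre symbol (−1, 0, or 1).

1

First reduce: 3725 ≡ 151 (mod 1787).
Reciprocity: 151 ≡ 3 and 1787 ≡ 3 (mod 4), so (151/1787) = −(1787/151).
Reduce top mod 151: now compute (126/151).
Pull out 2: since 151 ≡ 7 (mod 8), (2/151) = +1.
Reciprocity: 63 ≡ 3 and 151 ≡ 3 (mod 4), so (63/151) = −(151/63).
Reduce top mod 63: now compute (25/63).
Reciprocity: 25 ≡ 1 and 63 ≡ 3 (mod 4), so (25/63) = +(63/25).
Reduce top mod 25: now compute (13/25).
Reciprocity: 13 ≡ 1 and 25 ≡ 1 (mod 4), so (13/25) = +(25/13).
Reduce top mod 13: now compute (12/13).
Pull out 2^2: since 13 ≡ 5 (mod 8), (2/13) = -1, so (2/13)^2 = +1.
Reciprocity: 3 ≡ 3 and 13 ≡ 1 (mod 4), so (3/13) = +(13/3).
Reduce top mod 3: now compute (1/3).
Reached (1/3) = 1. Collecting the sign flips along the way, the symbol is +1.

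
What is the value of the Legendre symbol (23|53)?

-1

Reciprocity: 23 ≡ 3 and 53 ≡ 1 (mod 4), so (23/53) = +(53/23).
Reduce top mod 23: now compute (7/23).
Reciprocity: 7 ≡ 3 and 23 ≡ 3 (mod 4), so (7/23) = −(23/7).
Reduce top mod 7: now compute (2/7).
Pull out 2: since 7 ≡ 7 (mod 8), (2/7) = +1.
Reached (1/7) = 1. Collecting the sign flips along the way, the symbol is -1.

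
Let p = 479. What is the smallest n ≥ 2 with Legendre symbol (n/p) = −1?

(2/479) = +1, so 2 is a residue.
(3/479) = +1, so 3 is a residue.
(4/479) = +1, so 4 is a residue.
(5/479) = +1, so 5 is a residue.
(6/479) = +1, so 6 is a residue.
(7/479) = +1, so 7 is a residue.
(8/479) = +1, so 8 is a residue.
(9/479) = +1, so 9 is a residue.
(10/479) = +1, so 10 is a residue.
(11/479) = +1, so 11 is a residue.
(12/479) = +1, so 12 is a residue.
(13/479) = −1, so 13 is the smallest positive non-residue mod 479.

13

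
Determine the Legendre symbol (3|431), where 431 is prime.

1

Euler's criterion: (3/431) ≡ 3^215 (mod 431).
3^2 ≡ 9 (mod 431)
3^4 ≡ 81 (mod 431)
3^8 ≡ 96 (mod 431)
3^16 ≡ 165 (mod 431)
3^32 ≡ 72 (mod 431)
3^64 ≡ 12 (mod 431)
3^128 ≡ 144 (mod 431)
3^215 = 3^(128+64+16+4+2+1) ≡ 1 (mod 431).
Result is 1, so (3/431) = 1.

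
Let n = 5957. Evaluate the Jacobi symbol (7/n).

0

Reciprocity: 7 ≡ 3 and 5957 ≡ 1 (mod 4), so (7/5957) = +(5957/7).
Reduce top mod 7: now compute (0/7).
Top reduces to 0: gcd > 1, so the symbol is 0.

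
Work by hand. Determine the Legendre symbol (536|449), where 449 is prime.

1

First reduce: 536 ≡ 87 (mod 449).
Reciprocity: 87 ≡ 3 and 449 ≡ 1 (mod 4), so (87/449) = +(449/87).
Reduce top mod 87: now compute (14/87).
Pull out 2: since 87 ≡ 7 (mod 8), (2/87) = +1.
Reciprocity: 7 ≡ 3 and 87 ≡ 3 (mod 4), so (7/87) = −(87/7).
Reduce top mod 7: now compute (3/7).
Reciprocity: 3 ≡ 3 and 7 ≡ 3 (mod 4), so (3/7) = −(7/3).
Reduce top mod 3: now compute (1/3).
Reached (1/3) = 1. Collecting the sign flips along the way, the symbol is +1.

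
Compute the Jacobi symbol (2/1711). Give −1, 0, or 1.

1

Pull out 2: since 1711 ≡ 7 (mod 8), (2/1711) = +1.
Reached (1/1711) = 1. Collecting the sign flips along the way, the symbol is +1.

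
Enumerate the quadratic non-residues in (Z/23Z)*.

Square k = 1,…,11 (k and 23−k give the same square):
1²=1, 2²=4, 3²=9, 4²=16, 5²≡2, 6²≡13, 7²≡3, 8²≡18, 9²≡12, 10²≡8, 11²≡6 (mod 23).
The residues are {1, 2, 3, 4, 6, 8, 9, 12, 13, 16, 18}; the non-residues are the remaining 11 nonzero classes.

5,7,10,11,14,15,17,19,20,21,22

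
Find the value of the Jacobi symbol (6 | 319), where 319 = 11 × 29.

-1

Pull out 2: since 319 ≡ 7 (mod 8), (2/319) = +1.
Reciprocity: 3 ≡ 3 and 319 ≡ 3 (mod 4), so (3/319) = −(319/3).
Reduce top mod 3: now compute (1/3).
Reached (1/3) = 1. Collecting the sign flips along the way, the symbol is -1.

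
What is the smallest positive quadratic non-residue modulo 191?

7

(2/191) = +1, so 2 is a residue.
(3/191) = +1, so 3 is a residue.
(4/191) = +1, so 4 is a residue.
(5/191) = +1, so 5 is a residue.
(6/191) = +1, so 6 is a residue.
(7/191) = −1, so 7 is the smallest positive non-residue mod 191.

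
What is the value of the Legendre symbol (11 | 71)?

Reciprocity: 11 ≡ 3 and 71 ≡ 3 (mod 4), so (11/71) = −(71/11).
Reduce top mod 11: now compute (5/11).
Reciprocity: 5 ≡ 1 and 11 ≡ 3 (mod 4), so (5/11) = +(11/5).
Reduce top mod 5: now compute (1/5).
Reached (1/5) = 1. Collecting the sign flips along the way, the symbol is -1.

-1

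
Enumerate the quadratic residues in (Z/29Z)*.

Square k = 1,…,14 (k and 29−k give the same square):
1²=1, 2²=4, 3²=9, 4²=16, 5²=25, 6²≡7, 7²≡20, 8²≡6, 9²≡23, 10²≡13, 11²≡5, 12²≡28, 13²≡24, 14²≡22 (mod 29).
So the quadratic residues mod 29 are {1, 4, 5, 6, 7, 9, 13, 16, 20, 22, 23, 24, 25, 28}.

1, 4, 5, 6, 7, 9, 13, 16, 20, 22, 23, 24, 25, 28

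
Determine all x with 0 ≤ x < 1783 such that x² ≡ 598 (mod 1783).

538, 1245

Since 1783 ≡ 3 (mod 4), a square root of 598 is 598^((1783+1)/4) = 598^446 mod 1783.
Repeated squaring: 598^2≡1004, 598^4≡621, 598^8≡513, 598^16≡1068, 598^32≡1287, 598^64≡1745, 598^128≡1444, 598^256≡809 (mod 1783).
598^446 = 598^(256+128+32+16+8+4+2) ≡ 538 (mod 1783).
Check: 538² = 289444 ≡ 598 (mod 1783). The two roots are 538 and 1245.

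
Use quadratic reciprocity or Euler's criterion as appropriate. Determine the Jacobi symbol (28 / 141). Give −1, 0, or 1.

1

Pull out 2^2: since 141 ≡ 5 (mod 8), (2/141) = -1, so (2/141)^2 = +1.
Reciprocity: 7 ≡ 3 and 141 ≡ 1 (mod 4), so (7/141) = +(141/7).
Reduce top mod 7: now compute (1/7).
Reached (1/7) = 1. Collecting the sign flips along the way, the symbol is +1.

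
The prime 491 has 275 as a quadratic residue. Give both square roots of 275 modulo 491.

Since 491 ≡ 3 (mod 4), a square root of 275 is 275^((491+1)/4) = 275^123 mod 491.
Repeated squaring: 275^2≡11, 275^4≡121, 275^8≡402, 275^16≡65, 275^32≡297, 275^64≡320 (mod 491).
275^123 = 275^(64+32+16+8+2+1) ≡ 393 (mod 491).
Check: 393² = 154449 ≡ 275 (mod 491). The two roots are 98 and 393.

98, 393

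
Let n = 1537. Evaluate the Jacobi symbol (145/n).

Reciprocity: 145 ≡ 1 and 1537 ≡ 1 (mod 4), so (145/1537) = +(1537/145).
Reduce top mod 145: now compute (87/145).
Reciprocity: 87 ≡ 3 and 145 ≡ 1 (mod 4), so (87/145) = +(145/87).
Reduce top mod 87: now compute (58/87).
Pull out 2: since 87 ≡ 7 (mod 8), (2/87) = +1.
Reciprocity: 29 ≡ 1 and 87 ≡ 3 (mod 4), so (29/87) = +(87/29).
Reduce top mod 29: now compute (0/29).
Top reduces to 0: gcd > 1, so the symbol is 0.

0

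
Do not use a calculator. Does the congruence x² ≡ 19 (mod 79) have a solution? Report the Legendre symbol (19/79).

Euler's criterion: (19/79) ≡ 19^39 (mod 79).
19^2 ≡ 45 (mod 79)
19^4 ≡ 50 (mod 79)
19^8 ≡ 51 (mod 79)
19^16 ≡ 73 (mod 79)
19^32 ≡ 36 (mod 79)
19^39 = 19^(32+4+2+1) ≡ 1 (mod 79).
Result is 1, so (19/79) = 1.

1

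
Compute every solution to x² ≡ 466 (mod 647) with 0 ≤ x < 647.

Since 647 ≡ 3 (mod 4), a square root of 466 is 466^((647+1)/4) = 466^162 mod 647.
Repeated squaring: 466^2≡411, 466^4≡54, 466^8≡328, 466^16≡182, 466^32≡127, 466^64≡601, 466^128≡175 (mod 647).
466^162 = 466^(128+32+2) ≡ 129 (mod 647).
Check: 129² = 16641 ≡ 466 (mod 647). The two roots are 129 and 518.

129, 518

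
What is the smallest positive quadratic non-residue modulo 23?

(2/23) = +1, so 2 is a residue.
(3/23) = +1, so 3 is a residue.
(4/23) = +1, so 4 is a residue.
(5/23) = −1, so 5 is the smallest positive non-residue mod 23.

5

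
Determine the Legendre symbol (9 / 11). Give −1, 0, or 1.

Reciprocity: 9 ≡ 1 and 11 ≡ 3 (mod 4), so (9/11) = +(11/9).
Reduce top mod 9: now compute (2/9).
Pull out 2: since 9 ≡ 1 (mod 8), (2/9) = +1.
Reached (1/9) = 1. Collecting the sign flips along the way, the symbol is +1.

1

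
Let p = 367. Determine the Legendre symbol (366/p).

-1

Pull out 2: since 367 ≡ 7 (mod 8), (2/367) = +1.
Reciprocity: 183 ≡ 3 and 367 ≡ 3 (mod 4), so (183/367) = −(367/183).
Reduce top mod 183: now compute (1/183).
Reached (1/183) = 1. Collecting the sign flips along the way, the symbol is -1.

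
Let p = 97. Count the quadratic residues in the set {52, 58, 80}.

(52/97) = -1 → non-residue.
(58/97) = -1 → non-residue.
(80/97) = -1 → non-residue.
Total quadratic residues among the 3: 0.

0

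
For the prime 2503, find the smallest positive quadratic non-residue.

3

(2/2503) = +1, so 2 is a residue.
(3/2503) = −1, so 3 is the smallest positive non-residue mod 2503.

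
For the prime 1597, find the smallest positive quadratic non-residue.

(2/1597) = −1, so 2 is the smallest positive non-residue mod 1597.

2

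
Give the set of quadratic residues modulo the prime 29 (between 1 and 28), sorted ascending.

1, 4, 5, 6, 7, 9, 13, 16, 20, 22, 23, 24, 25, 28

Square k = 1,…,14 (k and 29−k give the same square):
1²=1, 2²=4, 3²=9, 4²=16, 5²=25, 6²≡7, 7²≡20, 8²≡6, 9²≡23, 10²≡13, 11²≡5, 12²≡28, 13²≡24, 14²≡22 (mod 29).
So the quadratic residues mod 29 are {1, 4, 5, 6, 7, 9, 13, 16, 20, 22, 23, 24, 25, 28}.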